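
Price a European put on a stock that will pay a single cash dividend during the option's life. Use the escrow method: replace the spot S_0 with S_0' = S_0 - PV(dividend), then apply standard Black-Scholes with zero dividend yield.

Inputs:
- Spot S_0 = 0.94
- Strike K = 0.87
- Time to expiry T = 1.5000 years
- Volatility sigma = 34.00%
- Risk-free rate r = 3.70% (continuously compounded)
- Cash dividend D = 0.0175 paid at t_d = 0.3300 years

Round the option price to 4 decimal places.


Answer: Price = 0.0994

Derivation:
PV(D) = D * exp(-r * t_d) = 0.0175 * 0.98786424 = 0.01728762
S_0' = S_0 - PV(D) = 0.9400 - 0.01728762 = 0.92271238
d1 = (ln(S_0'/K) + (r + sigma^2/2)*T) / (sigma*sqrt(T)) = 0.48275206
d2 = d1 - sigma*sqrt(T) = 0.06633880
exp(-rT) = 0.94601202
N(-d1) = 0.31463590; N(-d2) = 0.47355405
P = K * exp(-rT) * N(-d2) - S_0' * N(-d1) = 0.8700 * 0.94601202 * 0.47355405 - 0.92271238 * 0.31463590 = 0.0994


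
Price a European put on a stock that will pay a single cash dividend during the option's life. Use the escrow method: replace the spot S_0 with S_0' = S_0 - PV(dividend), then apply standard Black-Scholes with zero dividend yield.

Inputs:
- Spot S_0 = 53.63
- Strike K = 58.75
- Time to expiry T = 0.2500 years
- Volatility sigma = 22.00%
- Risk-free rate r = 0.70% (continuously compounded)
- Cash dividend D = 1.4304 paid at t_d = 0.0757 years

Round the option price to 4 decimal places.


PV(D) = D * exp(-r * t_d) = 1.4304 * 0.99947024 = 1.42964223
S_0' = S_0 - PV(D) = 53.6300 - 1.42964223 = 52.20035777
d1 = (ln(S_0'/K) + (r + sigma^2/2)*T) / (sigma*sqrt(T)) = -1.00365277
d2 = d1 - sigma*sqrt(T) = -1.11365277
exp(-rT) = 0.99825153
N(-d1) = 0.84222699; N(-d2) = 0.86728591
P = K * exp(-rT) * N(-d2) - S_0' * N(-d1) = 58.7500 * 0.99825153 * 0.86728591 - 52.20035777 * 0.84222699 = 6.8994

Answer: Price = 6.8994


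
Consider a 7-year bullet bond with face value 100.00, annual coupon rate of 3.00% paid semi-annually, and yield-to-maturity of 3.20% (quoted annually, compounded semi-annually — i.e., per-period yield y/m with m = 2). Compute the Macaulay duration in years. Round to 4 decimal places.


Coupon per period c = face * coupon_rate / m = 1.500000
Periods per year m = 2; per-period yield y/m = 0.016000
Number of cashflows N = 14
Cashflows (t years, CF_t, discount factor 1/(1+y/m)^(m*t), PV):
  t = 0.5000: CF_t = 1.500000, DF = 0.984252, PV = 1.476378
  t = 1.0000: CF_t = 1.500000, DF = 0.968752, PV = 1.453128
  t = 1.5000: CF_t = 1.500000, DF = 0.953496, PV = 1.430244
  t = 2.0000: CF_t = 1.500000, DF = 0.938480, PV = 1.407720
  t = 2.5000: CF_t = 1.500000, DF = 0.923701, PV = 1.385552
  t = 3.0000: CF_t = 1.500000, DF = 0.909155, PV = 1.363732
  t = 3.5000: CF_t = 1.500000, DF = 0.894837, PV = 1.342256
  t = 4.0000: CF_t = 1.500000, DF = 0.880745, PV = 1.321118
  t = 4.5000: CF_t = 1.500000, DF = 0.866875, PV = 1.300313
  t = 5.0000: CF_t = 1.500000, DF = 0.853224, PV = 1.279836
  t = 5.5000: CF_t = 1.500000, DF = 0.839787, PV = 1.259681
  t = 6.0000: CF_t = 1.500000, DF = 0.826562, PV = 1.239843
  t = 6.5000: CF_t = 1.500000, DF = 0.813545, PV = 1.220318
  t = 7.0000: CF_t = 101.500000, DF = 0.800734, PV = 81.274467
Price P = sum_t PV_t = 98.754585
Macaulay numerator sum_t t * PV_t:
  t * PV_t at t = 0.5000: 0.738189
  t * PV_t at t = 1.0000: 1.453128
  t * PV_t at t = 1.5000: 2.145366
  t * PV_t at t = 2.0000: 2.815441
  t * PV_t at t = 2.5000: 3.463879
  t * PV_t at t = 3.0000: 4.091196
  t * PV_t at t = 3.5000: 4.697895
  t * PV_t at t = 4.0000: 5.284472
  t * PV_t at t = 4.5000: 5.851408
  t * PV_t at t = 5.0000: 6.399178
  t * PV_t at t = 5.5000: 6.928244
  t * PV_t at t = 6.0000: 7.439059
  t * PV_t at t = 6.5000: 7.932068
  t * PV_t at t = 7.0000: 568.921270
Macaulay duration D = (sum_t t * PV_t) / P = 628.160793 / 98.754585 = 6.360827

Answer: Macaulay duration = 6.3608 years


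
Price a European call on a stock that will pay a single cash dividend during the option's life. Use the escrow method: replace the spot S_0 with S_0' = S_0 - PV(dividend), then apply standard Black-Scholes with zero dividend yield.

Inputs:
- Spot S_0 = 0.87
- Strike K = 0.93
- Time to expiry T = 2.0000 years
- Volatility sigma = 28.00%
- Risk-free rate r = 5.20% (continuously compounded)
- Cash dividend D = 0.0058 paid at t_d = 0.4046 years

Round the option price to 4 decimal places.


PV(D) = D * exp(-r * t_d) = 0.0058 * 0.97918058 = 0.00567925
S_0' = S_0 - PV(D) = 0.8700 - 0.00567925 = 0.86432075
d1 = (ln(S_0'/K) + (r + sigma^2/2)*T) / (sigma*sqrt(T)) = 0.27566900
d2 = d1 - sigma*sqrt(T) = -0.12031080
exp(-rT) = 0.90122530
N(d1) = 0.60859885; N(d2) = 0.45211848
C = S_0' * N(d1) - K * exp(-rT) * N(d2) = 0.86432075 * 0.60859885 - 0.9300 * 0.90122530 * 0.45211848 = 0.1471

Answer: Price = 0.1471


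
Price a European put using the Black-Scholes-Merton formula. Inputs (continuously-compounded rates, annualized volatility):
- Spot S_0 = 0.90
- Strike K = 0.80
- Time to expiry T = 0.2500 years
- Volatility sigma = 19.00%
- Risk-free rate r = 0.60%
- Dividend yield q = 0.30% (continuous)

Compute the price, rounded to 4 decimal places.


d1 = (ln(S/K) + (r - q + 0.5*sigma^2) * T) / (sigma * sqrt(T)) = 1.29521616
d2 = d1 - sigma * sqrt(T) = 1.20021616
exp(-rT) = 0.99850112; exp(-qT) = 0.99925028
P = K * exp(-rT) * N(-d2) - S_0 * exp(-qT) * N(-d1)
N(-d1) = 0.09762283; N(-d2) = 0.11502770
P = 0.8000 * 0.99850112 * 0.11502770 - 0.9000 * 0.99925028 * 0.09762283 = 0.0041

Answer: Price = 0.0041


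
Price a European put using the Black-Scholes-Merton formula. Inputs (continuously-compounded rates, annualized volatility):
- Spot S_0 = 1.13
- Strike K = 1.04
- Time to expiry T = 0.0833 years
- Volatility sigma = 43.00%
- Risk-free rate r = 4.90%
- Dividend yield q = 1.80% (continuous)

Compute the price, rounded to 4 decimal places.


Answer: Price = 0.0195

Derivation:
d1 = (ln(S/K) + (r - q + 0.5*sigma^2) * T) / (sigma * sqrt(T)) = 0.75162116
d2 = d1 - sigma * sqrt(T) = 0.62751568
exp(-rT) = 0.99592662; exp(-qT) = 0.99850172
P = K * exp(-rT) * N(-d2) - S_0 * exp(-qT) * N(-d1)
N(-d1) = 0.22613946; N(-d2) = 0.26516063
P = 1.0400 * 0.99592662 * 0.26516063 - 1.1300 * 0.99850172 * 0.22613946 = 0.0195


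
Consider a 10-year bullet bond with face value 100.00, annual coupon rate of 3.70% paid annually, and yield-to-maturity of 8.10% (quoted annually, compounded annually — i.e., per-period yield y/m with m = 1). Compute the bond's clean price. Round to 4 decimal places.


Answer: Price = 70.6083

Derivation:
Coupon per period c = face * coupon_rate / m = 3.700000
Periods per year m = 1; per-period yield y/m = 0.081000
Number of cashflows N = 10
Cashflows (t years, CF_t, discount factor 1/(1+y/m)^(m*t), PV):
  t = 1.0000: CF_t = 3.700000, DF = 0.925069, PV = 3.422757
  t = 2.0000: CF_t = 3.700000, DF = 0.855753, PV = 3.166287
  t = 3.0000: CF_t = 3.700000, DF = 0.791631, PV = 2.929036
  t = 4.0000: CF_t = 3.700000, DF = 0.732314, PV = 2.709561
  t = 5.0000: CF_t = 3.700000, DF = 0.677441, PV = 2.506532
  t = 6.0000: CF_t = 3.700000, DF = 0.626680, PV = 2.318716
  t = 7.0000: CF_t = 3.700000, DF = 0.579722, PV = 2.144973
  t = 8.0000: CF_t = 3.700000, DF = 0.536284, PV = 1.984249
  t = 9.0000: CF_t = 3.700000, DF = 0.496099, PV = 1.835568
  t = 10.0000: CF_t = 103.700000, DF = 0.458926, PV = 47.590670
Price P = sum_t PV_t = 70.608349


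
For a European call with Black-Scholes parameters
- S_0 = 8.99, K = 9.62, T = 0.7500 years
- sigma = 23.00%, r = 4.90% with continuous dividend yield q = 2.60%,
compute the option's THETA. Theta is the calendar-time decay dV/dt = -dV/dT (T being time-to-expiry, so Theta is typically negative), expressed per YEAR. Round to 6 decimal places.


Answer: Theta = -0.525458

Derivation:
d1 = -0.1538458545; d2 = -0.3530316973
phi(d1) = 0.3942489144; exp(-qT) = 0.9806888952; exp(-rT) = 0.9639170845
Theta = -S*exp(-qT)*phi(d1)*sigma/(2*sqrt(T)) - r*K*exp(-rT)*N(d2) + q*S*exp(-qT)*N(d1)
N(d1) = 0.4388656388; N(d2) = 0.3620323388; sqrt(T) = 0.8660254038
Term 1 = -8.9900 * 0.9806888952 * 0.3942489144 * 0.2300 / (2 * 0.8660254038) = -0.4615605308
Term 2 = -0.0490 * 9.6200 * 0.9639170845 * 0.3620323388 = -0.1644970810
Term 3 = 0.0260 * 8.9900 * 0.9806888952 * 0.4388656388 = 0.1005995125
Theta = -0.4615605308 + (-0.1644970810) + (0.1005995125) = -0.525458


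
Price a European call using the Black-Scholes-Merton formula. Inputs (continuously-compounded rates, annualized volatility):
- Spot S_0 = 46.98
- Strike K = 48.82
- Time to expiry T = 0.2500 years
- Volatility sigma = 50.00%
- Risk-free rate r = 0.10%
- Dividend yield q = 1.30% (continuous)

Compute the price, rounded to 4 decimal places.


Answer: Price = 3.8314

Derivation:
d1 = (ln(S/K) + (r - q + 0.5*sigma^2) * T) / (sigma * sqrt(T)) = -0.04067234
d2 = d1 - sigma * sqrt(T) = -0.29067234
exp(-rT) = 0.99975003; exp(-qT) = 0.99675528
C = S_0 * exp(-qT) * N(d1) - K * exp(-rT) * N(d2)
N(d1) = 0.48377856; N(d2) = 0.38565096
C = 46.9800 * 0.99675528 * 0.48377856 - 48.8200 * 0.99975003 * 0.38565096 = 3.8314


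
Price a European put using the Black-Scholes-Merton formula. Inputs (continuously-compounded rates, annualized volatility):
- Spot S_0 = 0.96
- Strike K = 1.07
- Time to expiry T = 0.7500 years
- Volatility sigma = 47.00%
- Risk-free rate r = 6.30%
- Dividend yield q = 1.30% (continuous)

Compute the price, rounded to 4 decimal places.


Answer: Price = 0.1963

Derivation:
d1 = (ln(S/K) + (r - q + 0.5*sigma^2) * T) / (sigma * sqrt(T)) = 0.02913004
d2 = d1 - sigma * sqrt(T) = -0.37790190
exp(-rT) = 0.95384891; exp(-qT) = 0.99029738
P = K * exp(-rT) * N(-d2) - S_0 * exp(-qT) * N(-d1)
N(-d1) = 0.48838044; N(-d2) = 0.64724826
P = 1.0700 * 0.95384891 * 0.64724826 - 0.9600 * 0.99029738 * 0.48838044 = 0.1963


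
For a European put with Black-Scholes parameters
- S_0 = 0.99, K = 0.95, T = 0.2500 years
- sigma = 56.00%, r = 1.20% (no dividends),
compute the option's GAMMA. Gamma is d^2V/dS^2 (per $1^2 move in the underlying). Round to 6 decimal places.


d1 = 0.2980105662; d2 = 0.0180105662
phi(d1) = 0.3816147520; exp(-qT) = 1.0000000000; exp(-rT) = 0.9970044955
Gamma = exp(-qT) * phi(d1) / (S * sigma * sqrt(T)) = 1.0000000000 * 0.3816147520 / (0.9900 * 0.5600 * 0.5000000000) = 1.376677

Answer: Gamma = 1.376677


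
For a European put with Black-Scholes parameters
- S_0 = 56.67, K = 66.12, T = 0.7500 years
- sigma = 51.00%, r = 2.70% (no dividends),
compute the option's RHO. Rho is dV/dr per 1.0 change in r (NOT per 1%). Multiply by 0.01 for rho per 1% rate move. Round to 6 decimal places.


d1 = -0.0825017749; d2 = -0.5241747308
phi(d1) = 0.3975868792; exp(-qT) = 1.0000000000; exp(-rT) = 0.9799536543
N(-d2) = 0.6999214926
Rho = -K*T*exp(-rT)*N(-d2) = -66.1200 * 0.7500 * 0.9799536543 * 0.6999214926 = -34.013316

Answer: Rho = -34.013316


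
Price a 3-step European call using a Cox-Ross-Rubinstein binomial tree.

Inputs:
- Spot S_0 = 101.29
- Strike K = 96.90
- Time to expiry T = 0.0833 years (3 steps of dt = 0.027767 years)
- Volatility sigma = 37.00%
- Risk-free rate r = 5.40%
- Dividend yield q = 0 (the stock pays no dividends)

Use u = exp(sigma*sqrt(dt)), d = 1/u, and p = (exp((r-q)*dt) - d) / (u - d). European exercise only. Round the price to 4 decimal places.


dt = T/N = 0.027767
u = exp(sigma*sqrt(dt)) = 1.063595; d = 1/u = 0.940208
p = (exp((r-q)*dt) - d) / (u - d) = 0.496752
Discount per step: exp(-r*dt) = 0.998502
Stock lattice S(k, i) with i counting down-moves:
  k=0: S(0,0) = 101.2900
  k=1: S(1,0) = 107.7315; S(1,1) = 95.2337
  k=2: S(2,0) = 114.5826; S(2,1) = 101.2900; S(2,2) = 89.5394
  k=3: S(3,0) = 121.8695; S(3,1) = 107.7315; S(3,2) = 95.2337; S(3,3) = 84.1857
Terminal payoffs V(N, i) = max(S_T - K, 0):
  V(3,0) = 24.969486; V(3,1) = 10.831500; V(3,2) = 0.000000; V(3,3) = 0.000000
Backward induction: V(k, i) = exp(-r*dt) * [p * V(k+1, i) + (1-p) * V(k+1, i+1)].
  V(2,0) = exp(-r*dt) * [p*24.969486 + (1-p)*10.831500] = 17.827828
  V(2,1) = exp(-r*dt) * [p*10.831500 + (1-p)*0.000000] = 5.372513
  V(2,2) = exp(-r*dt) * [p*0.000000 + (1-p)*0.000000] = 0.000000
  V(1,0) = exp(-r*dt) * [p*17.827828 + (1-p)*5.372513] = 11.542401
  V(1,1) = exp(-r*dt) * [p*5.372513 + (1-p)*0.000000] = 2.664810
  V(0,0) = exp(-r*dt) * [p*11.542401 + (1-p)*2.664810] = 7.064175

Answer: Price = V(0,0) = 7.0642


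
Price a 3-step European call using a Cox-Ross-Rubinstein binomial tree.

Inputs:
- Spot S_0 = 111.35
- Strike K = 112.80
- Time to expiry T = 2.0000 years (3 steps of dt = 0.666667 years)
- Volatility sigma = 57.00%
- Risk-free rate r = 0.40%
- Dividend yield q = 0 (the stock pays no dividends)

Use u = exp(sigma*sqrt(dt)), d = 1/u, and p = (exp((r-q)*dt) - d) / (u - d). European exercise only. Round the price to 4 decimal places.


dt = T/N = 0.666667
u = exp(sigma*sqrt(dt)) = 1.592656; d = 1/u = 0.627882
p = (exp((r-q)*dt) - d) / (u - d) = 0.388473
Discount per step: exp(-r*dt) = 0.997337
Stock lattice S(k, i) with i counting down-moves:
  k=0: S(0,0) = 111.3500
  k=1: S(1,0) = 177.3422; S(1,1) = 69.9147
  k=2: S(2,0) = 282.4452; S(2,1) = 111.3500; S(2,2) = 43.8982
  k=3: S(3,0) = 449.8380; S(3,1) = 177.3422; S(3,2) = 69.9147; S(3,3) = 27.5629
Terminal payoffs V(N, i) = max(S_T - K, 0):
  V(3,0) = 337.038013; V(3,1) = 64.542244; V(3,2) = 0.000000; V(3,3) = 0.000000
Backward induction: V(k, i) = exp(-r*dt) * [p * V(k+1, i) + (1-p) * V(k+1, i+1)].
  V(2,0) = exp(-r*dt) * [p*337.038013 + (1-p)*64.542244] = 169.945584
  V(2,1) = exp(-r*dt) * [p*64.542244 + (1-p)*0.000000] = 25.006120
  V(2,2) = exp(-r*dt) * [p*0.000000 + (1-p)*0.000000] = 0.000000
  V(1,0) = exp(-r*dt) * [p*169.945584 + (1-p)*25.006120] = 81.094586
  V(1,1) = exp(-r*dt) * [p*25.006120 + (1-p)*0.000000] = 9.688322
  V(0,0) = exp(-r*dt) * [p*81.094586 + (1-p)*9.688322] = 37.328023

Answer: Price = V(0,0) = 37.3280


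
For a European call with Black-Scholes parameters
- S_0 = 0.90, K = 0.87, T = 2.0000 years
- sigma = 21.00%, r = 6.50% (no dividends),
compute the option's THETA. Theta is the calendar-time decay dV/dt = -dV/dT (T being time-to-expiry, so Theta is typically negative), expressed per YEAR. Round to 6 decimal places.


Answer: Theta = -0.053468

Derivation:
d1 = 0.7003776557; d2 = 0.4033928076
phi(d1) = 0.3121713749; exp(-qT) = 1.0000000000; exp(-rT) = 0.8780954309
Theta = -S*exp(-qT)*phi(d1)*sigma/(2*sqrt(T)) - r*K*exp(-rT)*N(d2) + q*S*exp(-qT)*N(d1)
N(d1) = 0.7581542567; N(d2) = 0.6566703615; sqrt(T) = 1.4142135624
Term 1 = -0.9000 * 1.0000000000 * 0.3121713749 * 0.2100 / (2 * 1.4142135624) = -0.0208597879
Term 2 = -0.0650 * 0.8700 * 0.8780954309 * 0.6566703615 = -0.0326078183
Term 3 = 0 (no dividend yield, q = 0)
Theta = -0.0208597879 + (-0.0326078183) + (0.0000000000) = -0.053468


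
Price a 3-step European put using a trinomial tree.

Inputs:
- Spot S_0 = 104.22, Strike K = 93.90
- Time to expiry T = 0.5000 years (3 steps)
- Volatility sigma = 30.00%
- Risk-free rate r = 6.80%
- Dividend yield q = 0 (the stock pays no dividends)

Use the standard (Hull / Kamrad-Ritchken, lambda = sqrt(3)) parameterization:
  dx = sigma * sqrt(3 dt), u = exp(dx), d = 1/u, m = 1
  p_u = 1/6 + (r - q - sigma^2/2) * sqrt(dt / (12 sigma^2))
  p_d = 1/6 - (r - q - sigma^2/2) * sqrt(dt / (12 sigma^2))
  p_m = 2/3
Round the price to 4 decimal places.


dt = T/N = 0.166667; dx = sigma*sqrt(3*dt) = 0.212132
u = exp(dx) = 1.236311; d = 1/u = 0.808858
p_u = 0.175702, p_m = 0.666667, p_d = 0.157631
Discount per step: exp(-r*dt) = 0.988731
Stock lattice S(k, j) with j the centered position index:
  k=0: S(0,+0) = 104.2200
  k=1: S(1,-1) = 84.2992; S(1,+0) = 104.2200; S(1,+1) = 128.8483
  k=2: S(2,-2) = 68.1860; S(2,-1) = 84.2992; S(2,+0) = 104.2200; S(2,+1) = 128.8483; S(2,+2) = 159.2966
  k=3: S(3,-3) = 55.1528; S(3,-2) = 68.1860; S(3,-1) = 84.2992; S(3,+0) = 104.2200; S(3,+1) = 128.8483; S(3,+2) = 159.2966; S(3,+3) = 196.9402
Terminal payoffs V(N, j) = max(K - S_T, 0):
  V(3,-3) = 38.747176; V(3,-2) = 25.713951; V(3,-1) = 9.600830; V(3,+0) = 0.000000; V(3,+1) = 0.000000; V(3,+2) = 0.000000; V(3,+3) = 0.000000
Backward induction: V(k, j) = exp(-r*dt) * [p_u * V(k+1, j+1) + p_m * V(k+1, j) + p_d * V(k+1, j-1)]
  V(2,-2) = exp(-r*dt) * [p_u*9.600830 + p_m*25.713951 + p_d*38.747176] = 24.656263
  V(2,-1) = exp(-r*dt) * [p_u*0.000000 + p_m*9.600830 + p_d*25.713951] = 10.336072
  V(2,+0) = exp(-r*dt) * [p_u*0.000000 + p_m*0.000000 + p_d*9.600830] = 1.496338
  V(2,+1) = exp(-r*dt) * [p_u*0.000000 + p_m*0.000000 + p_d*0.000000] = 0.000000
  V(2,+2) = exp(-r*dt) * [p_u*0.000000 + p_m*0.000000 + p_d*0.000000] = 0.000000
  V(1,-1) = exp(-r*dt) * [p_u*1.496338 + p_m*10.336072 + p_d*24.656263] = 10.915809
  V(1,+0) = exp(-r*dt) * [p_u*0.000000 + p_m*1.496338 + p_d*10.336072] = 2.597245
  V(1,+1) = exp(-r*dt) * [p_u*0.000000 + p_m*0.000000 + p_d*1.496338] = 0.233212
  V(0,+0) = exp(-r*dt) * [p_u*0.233212 + p_m*2.597245 + p_d*10.915809] = 3.453781

Answer: Price = V(0,0) = 3.4538


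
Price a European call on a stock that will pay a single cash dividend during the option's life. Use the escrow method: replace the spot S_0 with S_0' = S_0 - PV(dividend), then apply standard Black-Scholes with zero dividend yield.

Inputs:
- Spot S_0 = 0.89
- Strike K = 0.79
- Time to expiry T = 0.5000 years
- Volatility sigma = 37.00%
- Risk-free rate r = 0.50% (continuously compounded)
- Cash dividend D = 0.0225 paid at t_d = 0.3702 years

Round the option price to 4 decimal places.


PV(D) = D * exp(-r * t_d) = 0.0225 * 0.99815071 = 0.02245839
S_0' = S_0 - PV(D) = 0.8900 - 0.02245839 = 0.86754161
d1 = (ln(S_0'/K) + (r + sigma^2/2)*T) / (sigma*sqrt(T)) = 0.49824475
d2 = d1 - sigma*sqrt(T) = 0.23661524
exp(-rT) = 0.99750312
N(d1) = 0.69084423; N(d2) = 0.59352235
C = S_0' * N(d1) - K * exp(-rT) * N(d2) = 0.86754161 * 0.69084423 - 0.7900 * 0.99750312 * 0.59352235 = 0.1316

Answer: Price = 0.1316


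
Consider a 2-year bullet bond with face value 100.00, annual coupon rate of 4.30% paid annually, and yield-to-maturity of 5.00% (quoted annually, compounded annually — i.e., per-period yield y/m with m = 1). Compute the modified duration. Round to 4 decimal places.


Coupon per period c = face * coupon_rate / m = 4.300000
Periods per year m = 1; per-period yield y/m = 0.050000
Number of cashflows N = 2
Cashflows (t years, CF_t, discount factor 1/(1+y/m)^(m*t), PV):
  t = 1.0000: CF_t = 4.300000, DF = 0.952381, PV = 4.095238
  t = 2.0000: CF_t = 104.300000, DF = 0.907029, PV = 94.603175
Price P = sum_t PV_t = 98.698413
First compute Macaulay numerator sum_t t * PV_t:
  t * PV_t at t = 1.0000: 4.095238
  t * PV_t at t = 2.0000: 189.206349
Macaulay duration D = 193.301587 / 98.698413 = 1.958508
Modified duration = D / (1 + y/m) = 1.958508 / (1 + 0.050000) = 1.865245

Answer: Modified duration = 1.8652


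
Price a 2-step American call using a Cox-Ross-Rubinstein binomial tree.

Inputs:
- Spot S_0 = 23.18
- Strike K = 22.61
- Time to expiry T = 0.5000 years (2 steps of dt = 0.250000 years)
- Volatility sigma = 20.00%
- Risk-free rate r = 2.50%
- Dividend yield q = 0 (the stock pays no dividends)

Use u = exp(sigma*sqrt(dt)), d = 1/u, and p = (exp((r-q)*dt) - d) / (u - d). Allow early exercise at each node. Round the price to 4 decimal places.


dt = T/N = 0.250000
u = exp(sigma*sqrt(dt)) = 1.105171; d = 1/u = 0.904837
p = (exp((r-q)*dt) - d) / (u - d) = 0.506316
Discount per step: exp(-r*dt) = 0.993769
Stock lattice S(k, i) with i counting down-moves:
  k=0: S(0,0) = 23.1800
  k=1: S(1,0) = 25.6179; S(1,1) = 20.9741
  k=2: S(2,0) = 28.3121; S(2,1) = 23.1800; S(2,2) = 18.9782
Terminal payoffs V(N, i) = max(S_T - K, 0):
  V(2,0) = 5.702116; V(2,1) = 0.570000; V(2,2) = 0.000000
Backward induction: V(k, i) = exp(-r*dt) * [p * V(k+1, i) + (1-p) * V(k+1, i+1)]; then take max(V_cont, immediate exercise) for American.
  V(1,0) = exp(-r*dt) * [p*5.702116 + (1-p)*0.570000] = 3.148734; exercise = 3.007862; V(1,0) = max -> 3.148734
  V(1,1) = exp(-r*dt) * [p*0.570000 + (1-p)*0.000000] = 0.286802; exercise = 0.000000; V(1,1) = max -> 0.286802
  V(0,0) = exp(-r*dt) * [p*3.148734 + (1-p)*0.286802] = 1.725030; exercise = 0.570000; V(0,0) = max -> 1.725030

Answer: Price = V(0,0) = 1.7250


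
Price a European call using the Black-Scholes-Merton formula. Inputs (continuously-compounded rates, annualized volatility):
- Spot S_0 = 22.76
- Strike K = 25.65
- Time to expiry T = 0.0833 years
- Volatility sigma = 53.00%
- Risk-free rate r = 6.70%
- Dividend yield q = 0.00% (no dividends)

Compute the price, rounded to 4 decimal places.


Answer: Price = 0.4868

Derivation:
d1 = (ln(S/K) + (r - q + 0.5*sigma^2) * T) / (sigma * sqrt(T)) = -0.66849864
d2 = d1 - sigma * sqrt(T) = -0.82146586
exp(-rT) = 0.99443445; exp(-qT) = 1.00000000
C = S_0 * exp(-qT) * N(d1) - K * exp(-rT) * N(d2)
N(d1) = 0.25190768; N(d2) = 0.20569048
C = 22.7600 * 1.00000000 * 0.25190768 - 25.6500 * 0.99443445 * 0.20569048 = 0.4868


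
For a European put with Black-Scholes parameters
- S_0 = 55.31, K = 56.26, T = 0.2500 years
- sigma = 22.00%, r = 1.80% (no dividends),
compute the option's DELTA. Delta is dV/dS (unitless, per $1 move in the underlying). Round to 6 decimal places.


Answer: Delta = -0.523488

Derivation:
d1 = -0.0589098096; d2 = -0.1689098096
phi(d1) = 0.3982506428; exp(-qT) = 1.0000000000; exp(-rT) = 0.9955101098
N(-d1) = 0.5234880277
Delta = -exp(-qT) * N(-d1) = -1.0000000000 * 0.5234880277 = -0.523488


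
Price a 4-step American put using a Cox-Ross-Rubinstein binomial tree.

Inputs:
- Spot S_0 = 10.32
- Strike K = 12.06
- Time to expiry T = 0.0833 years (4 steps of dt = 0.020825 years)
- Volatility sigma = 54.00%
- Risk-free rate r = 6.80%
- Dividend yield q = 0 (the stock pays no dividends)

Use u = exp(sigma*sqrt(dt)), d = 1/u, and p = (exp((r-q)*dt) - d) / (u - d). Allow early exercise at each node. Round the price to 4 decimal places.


Answer: Price = V(0,0) = 1.8248

Derivation:
dt = T/N = 0.020825
u = exp(sigma*sqrt(dt)) = 1.081043; d = 1/u = 0.925032
p = (exp((r-q)*dt) - d) / (u - d) = 0.489612
Discount per step: exp(-r*dt) = 0.998585
Stock lattice S(k, i) with i counting down-moves:
  k=0: S(0,0) = 10.3200
  k=1: S(1,0) = 11.1564; S(1,1) = 9.5463
  k=2: S(2,0) = 12.0605; S(2,1) = 10.3200; S(2,2) = 8.8307
  k=3: S(3,0) = 13.0379; S(3,1) = 11.1564; S(3,2) = 9.5463; S(3,3) = 8.1687
  k=4: S(4,0) = 14.0946; S(4,1) = 12.0605; S(4,2) = 10.3200; S(4,3) = 8.8307; S(4,4) = 7.5563
Terminal payoffs V(N, i) = max(K - S_T, 0):
  V(4,0) = 0.000000; V(4,1) = 0.000000; V(4,2) = 1.740000; V(4,3) = 3.229335; V(4,4) = 4.503735
Backward induction: V(k, i) = exp(-r*dt) * [p * V(k+1, i) + (1-p) * V(k+1, i+1)]; then take max(V_cont, immediate exercise) for American.
  V(3,0) = exp(-r*dt) * [p*0.000000 + (1-p)*0.000000] = 0.000000; exercise = 0.000000; V(3,0) = max -> 0.000000
  V(3,1) = exp(-r*dt) * [p*0.000000 + (1-p)*1.740000] = 0.886819; exercise = 0.903632; V(3,1) = max -> 0.903632
  V(3,2) = exp(-r*dt) * [p*1.740000 + (1-p)*3.229335] = 2.496601; exercise = 2.513667; V(3,2) = max -> 2.513667
  V(3,3) = exp(-r*dt) * [p*3.229335 + (1-p)*4.503735] = 3.874284; exercise = 3.891350; V(3,3) = max -> 3.891350
  V(2,0) = exp(-r*dt) * [p*0.000000 + (1-p)*0.903632] = 0.460551; exercise = 0.000000; V(2,0) = max -> 0.460551
  V(2,1) = exp(-r*dt) * [p*0.903632 + (1-p)*2.513667] = 1.722934; exercise = 1.740000; V(2,1) = max -> 1.740000
  V(2,2) = exp(-r*dt) * [p*2.513667 + (1-p)*3.891350] = 3.212269; exercise = 3.229335; V(2,2) = max -> 3.229335
  V(1,0) = exp(-r*dt) * [p*0.460551 + (1-p)*1.740000] = 1.111991; exercise = 0.903632; V(1,0) = max -> 1.111991
  V(1,1) = exp(-r*dt) * [p*1.740000 + (1-p)*3.229335] = 2.496601; exercise = 2.513667; V(1,1) = max -> 2.513667
  V(0,0) = exp(-r*dt) * [p*1.111991 + (1-p)*2.513667] = 1.824805; exercise = 1.740000; V(0,0) = max -> 1.824805


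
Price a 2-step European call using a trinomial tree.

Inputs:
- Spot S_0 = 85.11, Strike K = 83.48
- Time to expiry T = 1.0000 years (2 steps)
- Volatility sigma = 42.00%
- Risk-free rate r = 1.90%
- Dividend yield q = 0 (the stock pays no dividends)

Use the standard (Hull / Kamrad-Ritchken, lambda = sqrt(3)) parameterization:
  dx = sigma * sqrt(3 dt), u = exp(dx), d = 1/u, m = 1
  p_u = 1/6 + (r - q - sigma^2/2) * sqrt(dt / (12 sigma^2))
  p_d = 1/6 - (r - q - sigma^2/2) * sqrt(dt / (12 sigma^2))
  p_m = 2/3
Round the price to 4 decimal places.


dt = T/N = 0.500000; dx = sigma*sqrt(3*dt) = 0.514393
u = exp(dx) = 1.672623; d = 1/u = 0.597863
p_u = 0.133035, p_m = 0.666667, p_d = 0.200299
Discount per step: exp(-r*dt) = 0.990545
Stock lattice S(k, j) with j the centered position index:
  k=0: S(0,+0) = 85.1100
  k=1: S(1,-1) = 50.8842; S(1,+0) = 85.1100; S(1,+1) = 142.3569
  k=2: S(2,-2) = 30.4218; S(2,-1) = 50.8842; S(2,+0) = 85.1100; S(2,+1) = 142.3569; S(2,+2) = 238.1094
Terminal payoffs V(N, j) = max(S_T - K, 0):
  V(2,-2) = 0.000000; V(2,-1) = 0.000000; V(2,+0) = 1.630000; V(2,+1) = 58.876914; V(2,+2) = 154.629399
Backward induction: V(k, j) = exp(-r*dt) * [p_u * V(k+1, j+1) + p_m * V(k+1, j) + p_d * V(k+1, j-1)]
  V(1,-1) = exp(-r*dt) * [p_u*1.630000 + p_m*0.000000 + p_d*0.000000] = 0.214796
  V(1,+0) = exp(-r*dt) * [p_u*58.876914 + p_m*1.630000 + p_d*0.000000] = 8.835012
  V(1,+1) = exp(-r*dt) * [p_u*154.629399 + p_m*58.876914 + p_d*1.630000] = 59.580143
  V(0,+0) = exp(-r*dt) * [p_u*59.580143 + p_m*8.835012 + p_d*0.214796] = 13.728223

Answer: Price = V(0,0) = 13.7282


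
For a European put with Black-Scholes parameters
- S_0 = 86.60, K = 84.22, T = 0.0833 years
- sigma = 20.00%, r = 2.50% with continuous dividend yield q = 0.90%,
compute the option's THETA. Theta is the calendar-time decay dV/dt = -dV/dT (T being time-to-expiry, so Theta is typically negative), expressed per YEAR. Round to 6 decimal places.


Answer: Theta = -9.933372

Derivation:
d1 = 0.5347250980; d2 = 0.4770016192
phi(d1) = 0.3457967866; exp(-qT) = 0.9992505810; exp(-rT) = 0.9979196669
Theta = -S*exp(-qT)*phi(d1)*sigma/(2*sqrt(T)) + r*K*exp(-rT)*N(-d2) - q*S*exp(-qT)*N(-d1)
N(-d1) = 0.2964199819; N(-d2) = 0.3166804843; sqrt(T) = 0.2886173938
Term 1 = -86.6000 * 0.9992505810 * 0.3457967866 * 0.2000 / (2 * 0.2886173938) = -10.3678989069
Term 2 = 0.0250 * 84.2200 * 0.9979196669 * 0.3166804843 = 0.6653836544
Term 3 = -0.0090 * 86.6000 * 0.9992505810 * 0.2964199819 = -0.2308565958
Theta = -10.3678989069 + (0.6653836544) + (-0.2308565958) = -9.933372


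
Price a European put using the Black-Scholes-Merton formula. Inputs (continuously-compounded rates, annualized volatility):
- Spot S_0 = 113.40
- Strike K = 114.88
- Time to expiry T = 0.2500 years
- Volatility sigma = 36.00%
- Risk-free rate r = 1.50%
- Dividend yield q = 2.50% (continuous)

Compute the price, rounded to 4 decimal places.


d1 = (ln(S/K) + (r - q + 0.5*sigma^2) * T) / (sigma * sqrt(T)) = 0.00407381
d2 = d1 - sigma * sqrt(T) = -0.17592619
exp(-rT) = 0.99625702; exp(-qT) = 0.99376949
P = K * exp(-rT) * N(-d2) - S_0 * exp(-qT) * N(-d1)
N(-d1) = 0.49837479; N(-d2) = 0.56982403
P = 114.8800 * 0.99625702 * 0.56982403 - 113.4000 * 0.99376949 * 0.49837479 = 9.0528

Answer: Price = 9.0528


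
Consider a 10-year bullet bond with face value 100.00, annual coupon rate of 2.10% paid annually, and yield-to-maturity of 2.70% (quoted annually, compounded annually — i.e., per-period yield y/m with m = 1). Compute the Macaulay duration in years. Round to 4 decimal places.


Answer: Macaulay duration = 9.0944 years

Derivation:
Coupon per period c = face * coupon_rate / m = 2.100000
Periods per year m = 1; per-period yield y/m = 0.027000
Number of cashflows N = 10
Cashflows (t years, CF_t, discount factor 1/(1+y/m)^(m*t), PV):
  t = 1.0000: CF_t = 2.100000, DF = 0.973710, PV = 2.044791
  t = 2.0000: CF_t = 2.100000, DF = 0.948111, PV = 1.991033
  t = 3.0000: CF_t = 2.100000, DF = 0.923185, PV = 1.938688
  t = 4.0000: CF_t = 2.100000, DF = 0.898914, PV = 1.887720
  t = 5.0000: CF_t = 2.100000, DF = 0.875282, PV = 1.838091
  t = 6.0000: CF_t = 2.100000, DF = 0.852270, PV = 1.789768
  t = 7.0000: CF_t = 2.100000, DF = 0.829864, PV = 1.742714
  t = 8.0000: CF_t = 2.100000, DF = 0.808047, PV = 1.696898
  t = 9.0000: CF_t = 2.100000, DF = 0.786803, PV = 1.652286
  t = 10.0000: CF_t = 102.100000, DF = 0.766118, PV = 78.220629
Price P = sum_t PV_t = 94.802618
Macaulay numerator sum_t t * PV_t:
  t * PV_t at t = 1.0000: 2.044791
  t * PV_t at t = 2.0000: 3.982066
  t * PV_t at t = 3.0000: 5.816065
  t * PV_t at t = 4.0000: 7.550879
  t * PV_t at t = 5.0000: 9.190456
  t * PV_t at t = 6.0000: 10.738605
  t * PV_t at t = 7.0000: 12.199000
  t * PV_t at t = 8.0000: 13.575184
  t * PV_t at t = 9.0000: 14.870577
  t * PV_t at t = 10.0000: 782.206294
Macaulay duration D = (sum_t t * PV_t) / P = 862.173916 / 94.802618 = 9.094410


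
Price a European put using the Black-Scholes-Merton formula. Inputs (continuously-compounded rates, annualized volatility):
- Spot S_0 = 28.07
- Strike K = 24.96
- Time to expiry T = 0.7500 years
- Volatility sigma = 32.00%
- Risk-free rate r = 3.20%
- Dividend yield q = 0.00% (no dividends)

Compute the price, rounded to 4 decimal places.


Answer: Price = 1.4037

Derivation:
d1 = (ln(S/K) + (r - q + 0.5*sigma^2) * T) / (sigma * sqrt(T)) = 0.64889424
d2 = d1 - sigma * sqrt(T) = 0.37176611
exp(-rT) = 0.97628571; exp(-qT) = 1.00000000
P = K * exp(-rT) * N(-d2) - S_0 * exp(-qT) * N(-d1)
N(-d1) = 0.25820337; N(-d2) = 0.35503350
P = 24.9600 * 0.97628571 * 0.35503350 - 28.0700 * 1.00000000 * 0.25820337 = 1.4037


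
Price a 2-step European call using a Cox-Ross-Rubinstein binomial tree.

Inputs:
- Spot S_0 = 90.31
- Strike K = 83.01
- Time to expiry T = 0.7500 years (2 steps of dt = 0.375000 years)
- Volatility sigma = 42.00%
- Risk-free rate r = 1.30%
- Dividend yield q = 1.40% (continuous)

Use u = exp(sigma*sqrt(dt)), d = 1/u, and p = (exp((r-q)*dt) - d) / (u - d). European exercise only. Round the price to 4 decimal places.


Answer: Price = V(0,0) = 16.3244

Derivation:
dt = T/N = 0.375000
u = exp(sigma*sqrt(dt)) = 1.293299; d = 1/u = 0.773216
p = (exp((r-q)*dt) - d) / (u - d) = 0.435332
Discount per step: exp(-r*dt) = 0.995137
Stock lattice S(k, i) with i counting down-moves:
  k=0: S(0,0) = 90.3100
  k=1: S(1,0) = 116.7978; S(1,1) = 69.8292
  k=2: S(2,0) = 151.0546; S(2,1) = 90.3100; S(2,2) = 53.9931
Terminal payoffs V(N, i) = max(S_T - K, 0):
  V(2,0) = 68.044552; V(2,1) = 7.300000; V(2,2) = 0.000000
Backward induction: V(k, i) = exp(-r*dt) * [p * V(k+1, i) + (1-p) * V(k+1, i+1)].
  V(1,0) = exp(-r*dt) * [p*68.044552 + (1-p)*7.300000] = 33.579952
  V(1,1) = exp(-r*dt) * [p*7.300000 + (1-p)*0.000000] = 3.162470
  V(0,0) = exp(-r*dt) * [p*33.579952 + (1-p)*3.162470] = 16.324401


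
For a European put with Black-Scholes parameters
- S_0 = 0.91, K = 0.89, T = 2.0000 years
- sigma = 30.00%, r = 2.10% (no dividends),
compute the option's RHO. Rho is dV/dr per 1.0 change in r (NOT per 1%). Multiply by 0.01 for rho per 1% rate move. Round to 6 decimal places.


d1 = 0.3635074195; d2 = -0.0607566493
phi(d1) = 0.3734364802; exp(-qT) = 1.0000000000; exp(-rT) = 0.9588697806
N(-d2) = 0.5242234923
Rho = -K*T*exp(-rT)*N(-d2) = -0.8900 * 2.0000 * 0.9588697806 * 0.5242234923 = -0.894738

Answer: Rho = -0.894738


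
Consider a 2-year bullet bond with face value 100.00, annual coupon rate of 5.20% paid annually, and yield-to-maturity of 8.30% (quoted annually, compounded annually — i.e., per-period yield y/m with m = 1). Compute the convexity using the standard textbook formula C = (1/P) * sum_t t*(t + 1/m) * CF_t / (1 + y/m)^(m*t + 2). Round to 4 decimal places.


Coupon per period c = face * coupon_rate / m = 5.200000
Periods per year m = 1; per-period yield y/m = 0.083000
Number of cashflows N = 2
Cashflows (t years, CF_t, discount factor 1/(1+y/m)^(m*t), PV):
  t = 1.0000: CF_t = 5.200000, DF = 0.923361, PV = 4.801477
  t = 2.0000: CF_t = 105.200000, DF = 0.852596, PV = 89.693057
Price P = sum_t PV_t = 94.494534
Convexity numerator sum_t t*(t + 1/m) * CF_t / (1+y/m)^(m*t + 2):
  t = 1.0000: term = 8.187437
  t = 2.0000: term = 458.831434
Convexity = (1/P) * sum = 467.018871 / 94.494534 = 4.942284

Answer: Convexity = 4.9423


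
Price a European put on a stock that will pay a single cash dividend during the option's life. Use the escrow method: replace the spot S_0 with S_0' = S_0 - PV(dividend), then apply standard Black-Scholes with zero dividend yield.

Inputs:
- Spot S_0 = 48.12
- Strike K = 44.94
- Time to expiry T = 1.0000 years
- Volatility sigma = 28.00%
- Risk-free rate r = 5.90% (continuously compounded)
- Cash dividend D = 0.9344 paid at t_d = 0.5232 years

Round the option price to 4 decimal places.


PV(D) = D * exp(-r * t_d) = 0.9344 * 0.96960278 = 0.90599683
S_0' = S_0 - PV(D) = 48.1200 - 0.90599683 = 47.21400317
d1 = (ln(S_0'/K) + (r + sigma^2/2)*T) / (sigma*sqrt(T)) = 0.52700807
d2 = d1 - sigma*sqrt(T) = 0.24700807
exp(-rT) = 0.94270677
N(-d1) = 0.29909399; N(-d2) = 0.40245099
P = K * exp(-rT) * N(-d2) - S_0' * N(-d1) = 44.9400 * 0.94270677 * 0.40245099 - 47.21400317 * 0.29909399 = 2.9285

Answer: Price = 2.9285


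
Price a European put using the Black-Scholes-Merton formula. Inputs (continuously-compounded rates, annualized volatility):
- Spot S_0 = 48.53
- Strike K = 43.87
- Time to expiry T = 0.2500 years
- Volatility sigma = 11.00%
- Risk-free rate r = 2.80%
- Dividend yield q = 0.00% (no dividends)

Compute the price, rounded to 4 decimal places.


Answer: Price = 0.0237

Derivation:
d1 = (ln(S/K) + (r - q + 0.5*sigma^2) * T) / (sigma * sqrt(T)) = 1.99025360
d2 = d1 - sigma * sqrt(T) = 1.93525360
exp(-rT) = 0.99302444; exp(-qT) = 1.00000000
P = K * exp(-rT) * N(-d2) - S_0 * exp(-qT) * N(-d1)
N(-d1) = 0.02328150; N(-d2) = 0.02647959
P = 43.8700 * 0.99302444 * 0.02647959 - 48.5300 * 1.00000000 * 0.02328150 = 0.0237


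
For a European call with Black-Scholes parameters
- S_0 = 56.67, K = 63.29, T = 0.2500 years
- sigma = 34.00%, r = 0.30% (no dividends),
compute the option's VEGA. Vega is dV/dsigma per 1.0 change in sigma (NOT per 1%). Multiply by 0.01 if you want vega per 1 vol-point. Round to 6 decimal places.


d1 = -0.5604845212; d2 = -0.7304845212
phi(d1) = 0.3409532246; exp(-qT) = 1.0000000000; exp(-rT) = 0.9992502812
Vega = S * exp(-qT) * phi(d1) * sqrt(T) = 56.6700 * 1.0000000000 * 0.3409532246 * 0.5000000000 = 9.660910

Answer: Vega = 9.660910


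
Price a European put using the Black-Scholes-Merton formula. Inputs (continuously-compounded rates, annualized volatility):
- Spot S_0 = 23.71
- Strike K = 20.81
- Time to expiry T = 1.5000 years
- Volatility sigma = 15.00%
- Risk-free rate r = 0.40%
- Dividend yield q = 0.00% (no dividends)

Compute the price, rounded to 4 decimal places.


Answer: Price = 0.5390

Derivation:
d1 = (ln(S/K) + (r - q + 0.5*sigma^2) * T) / (sigma * sqrt(T)) = 0.83466776
d2 = d1 - sigma * sqrt(T) = 0.65095603
exp(-rT) = 0.99401796; exp(-qT) = 1.00000000
P = K * exp(-rT) * N(-d2) - S_0 * exp(-qT) * N(-d1)
N(-d1) = 0.20195240; N(-d2) = 0.25753743
P = 20.8100 * 0.99401796 * 0.25753743 - 23.7100 * 1.00000000 * 0.20195240 = 0.5390


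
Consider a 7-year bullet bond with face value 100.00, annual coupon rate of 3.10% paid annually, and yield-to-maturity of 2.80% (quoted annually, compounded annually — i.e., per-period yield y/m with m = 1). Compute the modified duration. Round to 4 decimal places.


Coupon per period c = face * coupon_rate / m = 3.100000
Periods per year m = 1; per-period yield y/m = 0.028000
Number of cashflows N = 7
Cashflows (t years, CF_t, discount factor 1/(1+y/m)^(m*t), PV):
  t = 1.0000: CF_t = 3.100000, DF = 0.972763, PV = 3.015564
  t = 2.0000: CF_t = 3.100000, DF = 0.946267, PV = 2.933428
  t = 3.0000: CF_t = 3.100000, DF = 0.920493, PV = 2.853529
  t = 4.0000: CF_t = 3.100000, DF = 0.895422, PV = 2.775807
  t = 5.0000: CF_t = 3.100000, DF = 0.871033, PV = 2.700201
  t = 6.0000: CF_t = 3.100000, DF = 0.847308, PV = 2.626655
  t = 7.0000: CF_t = 103.100000, DF = 0.824230, PV = 84.978070
Price P = sum_t PV_t = 101.883254
First compute Macaulay numerator sum_t t * PV_t:
  t * PV_t at t = 1.0000: 3.015564
  t * PV_t at t = 2.0000: 5.866856
  t * PV_t at t = 3.0000: 8.560588
  t * PV_t at t = 4.0000: 11.103227
  t * PV_t at t = 5.0000: 13.501006
  t * PV_t at t = 6.0000: 15.759929
  t * PV_t at t = 7.0000: 594.846489
Macaulay duration D = 652.653660 / 101.883254 = 6.405897
Modified duration = D / (1 + y/m) = 6.405897 / (1 + 0.028000) = 6.231418

Answer: Modified duration = 6.2314


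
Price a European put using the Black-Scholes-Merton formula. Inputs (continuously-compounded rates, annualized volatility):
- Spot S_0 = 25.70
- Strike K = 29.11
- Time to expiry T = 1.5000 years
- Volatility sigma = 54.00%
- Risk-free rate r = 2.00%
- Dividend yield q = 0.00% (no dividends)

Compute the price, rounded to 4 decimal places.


d1 = (ln(S/K) + (r - q + 0.5*sigma^2) * T) / (sigma * sqrt(T)) = 0.18765697
d2 = d1 - sigma * sqrt(T) = -0.47370526
exp(-rT) = 0.97044553; exp(-qT) = 1.00000000
P = K * exp(-rT) * N(-d2) - S_0 * exp(-qT) * N(-d1)
N(-d1) = 0.42557278; N(-d2) = 0.68214495
P = 29.1100 * 0.97044553 * 0.68214495 - 25.7000 * 1.00000000 * 0.42557278 = 8.3331

Answer: Price = 8.3331


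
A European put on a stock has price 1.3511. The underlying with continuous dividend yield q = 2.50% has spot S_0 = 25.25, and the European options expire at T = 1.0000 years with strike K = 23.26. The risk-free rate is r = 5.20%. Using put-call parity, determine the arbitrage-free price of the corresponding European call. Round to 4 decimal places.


Put-call parity: C - P = S_0 * exp(-qT) - K * exp(-rT).
S_0 * exp(-qT) = 25.2500 * 0.97530991 = 24.62657528
K * exp(-rT) = 23.2600 * 0.94932887 = 22.08138944
C = P + S*exp(-qT) - K*exp(-rT)
C = 1.3511 + 24.62657528 - 22.08138944 = 3.8963

Answer: Call price = 3.8963


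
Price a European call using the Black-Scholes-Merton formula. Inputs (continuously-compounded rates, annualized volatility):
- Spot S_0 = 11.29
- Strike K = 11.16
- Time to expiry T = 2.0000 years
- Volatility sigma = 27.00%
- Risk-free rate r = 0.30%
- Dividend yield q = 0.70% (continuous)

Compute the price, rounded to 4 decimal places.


Answer: Price = 1.7026

Derivation:
d1 = (ln(S/K) + (r - q + 0.5*sigma^2) * T) / (sigma * sqrt(T)) = 0.20029827
d2 = d1 - sigma * sqrt(T) = -0.18153940
exp(-rT) = 0.99401796; exp(-qT) = 0.98609754
C = S_0 * exp(-qT) * N(d1) - K * exp(-rT) * N(d2)
N(d1) = 0.57937634; N(d2) = 0.42797211
C = 11.2900 * 0.98609754 * 0.57937634 - 11.1600 * 0.99401796 * 0.42797211 = 1.7026


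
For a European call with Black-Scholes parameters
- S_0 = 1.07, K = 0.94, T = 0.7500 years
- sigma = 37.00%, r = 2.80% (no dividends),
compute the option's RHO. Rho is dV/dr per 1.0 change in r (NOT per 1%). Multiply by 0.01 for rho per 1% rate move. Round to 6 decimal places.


Answer: Rho = 0.429092

Derivation:
d1 = 0.6300032162; d2 = 0.3095738168
phi(d1) = 0.3271323142; exp(-qT) = 1.0000000000; exp(-rT) = 0.9792189646
N(d2) = 0.6215574650
Rho = K*T*exp(-rT)*N(d2) = 0.9400 * 0.7500 * 0.9792189646 * 0.6215574650 = 0.429092


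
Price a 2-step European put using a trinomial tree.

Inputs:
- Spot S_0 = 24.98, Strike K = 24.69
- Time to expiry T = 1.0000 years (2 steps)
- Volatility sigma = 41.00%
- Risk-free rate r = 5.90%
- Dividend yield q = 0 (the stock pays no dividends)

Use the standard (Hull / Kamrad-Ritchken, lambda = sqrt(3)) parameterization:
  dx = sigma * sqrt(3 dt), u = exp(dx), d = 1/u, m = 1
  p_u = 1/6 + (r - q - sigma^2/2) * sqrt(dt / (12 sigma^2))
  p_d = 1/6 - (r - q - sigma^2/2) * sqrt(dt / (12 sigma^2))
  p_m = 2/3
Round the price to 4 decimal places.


dt = T/N = 0.500000; dx = sigma*sqrt(3*dt) = 0.502145
u = exp(dx) = 1.652262; d = 1/u = 0.605231
p_u = 0.154195, p_m = 0.666667, p_d = 0.179138
Discount per step: exp(-r*dt) = 0.970931
Stock lattice S(k, j) with j the centered position index:
  k=0: S(0,+0) = 24.9800
  k=1: S(1,-1) = 15.1187; S(1,+0) = 24.9800; S(1,+1) = 41.2735
  k=2: S(2,-2) = 9.1503; S(2,-1) = 15.1187; S(2,+0) = 24.9800; S(2,+1) = 41.2735; S(2,+2) = 68.1947
Terminal payoffs V(N, j) = max(K - S_T, 0):
  V(2,-2) = 15.539718; V(2,-1) = 9.571334; V(2,+0) = 0.000000; V(2,+1) = 0.000000; V(2,+2) = 0.000000
Backward induction: V(k, j) = exp(-r*dt) * [p_u * V(k+1, j+1) + p_m * V(k+1, j) + p_d * V(k+1, j-1)]
  V(1,-1) = exp(-r*dt) * [p_u*0.000000 + p_m*9.571334 + p_d*15.539718] = 8.898238
  V(1,+0) = exp(-r*dt) * [p_u*0.000000 + p_m*0.000000 + p_d*9.571334] = 1.664750
  V(1,+1) = exp(-r*dt) * [p_u*0.000000 + p_m*0.000000 + p_d*0.000000] = 0.000000
  V(0,+0) = exp(-r*dt) * [p_u*0.000000 + p_m*1.664750 + p_d*8.898238] = 2.625248

Answer: Price = V(0,0) = 2.6252
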